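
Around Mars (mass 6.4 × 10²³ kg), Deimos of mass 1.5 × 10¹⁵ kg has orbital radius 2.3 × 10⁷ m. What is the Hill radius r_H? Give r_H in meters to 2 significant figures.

2.1 × 10⁴ m

r_H ≈ a (m/3M)^(1/3)
    = (2.3 × 10⁷) × (1.5 × 10¹⁵ / (3 × 6.4 × 10²³))^(1/3)
    = 2.1 × 10⁴ m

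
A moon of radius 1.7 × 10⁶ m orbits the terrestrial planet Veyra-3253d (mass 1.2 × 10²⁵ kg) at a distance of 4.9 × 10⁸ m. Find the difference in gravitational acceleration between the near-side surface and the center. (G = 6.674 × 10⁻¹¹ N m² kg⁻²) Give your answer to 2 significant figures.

2.3 × 10⁻⁵ m/s²

Since r ≪ d, expand the inverse-square field across one radius to get the leading 2GMr/d³ term.
a_tidal = 2GMr/d³
        = 2 × (6.674 × 10⁻¹¹) × (1.2 × 10²⁵) × (1.7 × 10⁶) / (4.9 × 10⁸)³
        = 2.3 × 10⁻⁵ m/s²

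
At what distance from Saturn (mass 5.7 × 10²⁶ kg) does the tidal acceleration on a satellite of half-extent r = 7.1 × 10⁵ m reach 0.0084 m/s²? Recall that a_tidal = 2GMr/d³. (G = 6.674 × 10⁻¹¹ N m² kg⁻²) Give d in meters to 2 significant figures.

1.9 × 10⁸ m

2GMr/d³ = a_tidal  ⇒  d = (2GMr / a_tidal)^(1/3)
d = (2 × 6.674×10⁻¹¹ × (5.7 × 10²⁶) × (7.1 × 10⁵) / (0.0084))^(1/3)
  = 1.9 × 10⁸ m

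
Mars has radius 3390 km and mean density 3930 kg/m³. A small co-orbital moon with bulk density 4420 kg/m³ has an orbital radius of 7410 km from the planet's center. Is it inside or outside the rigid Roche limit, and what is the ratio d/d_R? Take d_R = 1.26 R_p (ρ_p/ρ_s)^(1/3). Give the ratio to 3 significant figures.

outside; d/d_R ≈ 1.80

d_R = 1.26 × (3390 km) × (3930/4420)^(1/3) = 4107 km
d/d_R = (7410) / (4107) = 1.80
Since d/d_R > 1, the body is outside the Roche limit.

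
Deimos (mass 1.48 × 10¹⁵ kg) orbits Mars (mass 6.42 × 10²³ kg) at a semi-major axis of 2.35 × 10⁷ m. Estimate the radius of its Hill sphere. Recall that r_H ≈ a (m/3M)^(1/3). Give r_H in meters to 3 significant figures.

r_H ≈ a (m/3M)^(1/3)
    = (2.35 × 10⁷) × (1.48 × 10¹⁵ / (3 × 6.42 × 10²³))^(1/3)
    = 2.15 × 10⁴ m

2.15 × 10⁴ m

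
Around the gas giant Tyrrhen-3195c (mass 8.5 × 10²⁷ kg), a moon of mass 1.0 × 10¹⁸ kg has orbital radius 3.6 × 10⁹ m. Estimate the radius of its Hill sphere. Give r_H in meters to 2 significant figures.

r_H ≈ a (m/3M)^(1/3)
    = (3.6 × 10⁹) × (1.0 × 10¹⁸ / (3 × 8.5 × 10²⁷))^(1/3)
    = 1.2 × 10⁶ m

1.2 × 10⁶ m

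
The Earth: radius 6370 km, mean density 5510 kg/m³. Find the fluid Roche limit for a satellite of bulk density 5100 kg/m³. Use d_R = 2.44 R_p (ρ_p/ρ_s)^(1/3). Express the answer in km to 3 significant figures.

d_R = 2.44 × 6370 km × (5510/5100)^(1/3)
    = 15900 km

15900 km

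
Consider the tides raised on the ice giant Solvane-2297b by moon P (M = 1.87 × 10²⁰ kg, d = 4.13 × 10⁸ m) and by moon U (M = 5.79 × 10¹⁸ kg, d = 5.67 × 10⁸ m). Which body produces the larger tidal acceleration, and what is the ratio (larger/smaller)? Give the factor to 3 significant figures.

Moon P, by a factor of ≈ 83.6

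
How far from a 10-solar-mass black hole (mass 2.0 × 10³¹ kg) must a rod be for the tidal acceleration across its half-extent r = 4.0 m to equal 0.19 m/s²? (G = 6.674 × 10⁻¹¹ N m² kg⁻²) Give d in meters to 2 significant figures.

2GMr/d³ = a_tidal  ⇒  d = (2GMr / a_tidal)^(1/3)
d = (2 × 6.674×10⁻¹¹ × (2.0 × 10³¹) × (4.0) / (0.19))^(1/3)
  = 3.8 × 10⁷ m

3.8 × 10⁷ m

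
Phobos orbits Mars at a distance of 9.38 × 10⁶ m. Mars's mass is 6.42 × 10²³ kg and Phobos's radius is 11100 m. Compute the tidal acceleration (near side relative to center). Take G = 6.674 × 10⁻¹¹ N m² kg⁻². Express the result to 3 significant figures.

1.15 × 10⁻³ m/s²

The tidal stretch is the gradient of GM/d² times the body's extent r, hence the 1/d³ dependence.
a_tidal = 2GMr/d³
        = 2 × (6.674 × 10⁻¹¹) × (6.42 × 10²³) × (11100) / (9.38 × 10⁶)³
        = 1.15 × 10⁻³ m/s²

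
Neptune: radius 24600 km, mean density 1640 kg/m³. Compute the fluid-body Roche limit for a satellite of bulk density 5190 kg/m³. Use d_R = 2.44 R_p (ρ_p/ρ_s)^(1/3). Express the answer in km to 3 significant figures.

d_R = 2.44 × 24600 km × (1640/5190)^(1/3)
    = 40900 km

40900 km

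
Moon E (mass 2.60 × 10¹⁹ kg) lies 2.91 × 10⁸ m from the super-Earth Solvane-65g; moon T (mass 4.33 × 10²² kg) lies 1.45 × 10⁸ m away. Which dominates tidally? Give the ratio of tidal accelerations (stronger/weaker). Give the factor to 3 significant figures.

Moon T, by a factor of ≈ 13500

Tidal stretch scales as M/d³; compute that for each body.
Moon E: (2.60 × 10¹⁹) / (2.91 × 10⁸)³ = 1.055 × 10⁻⁶
Moon T: (4.33 × 10²²) / (1.45 × 10⁸)³ = 1.420 × 10⁻²
Ratio (larger/smaller) = 13500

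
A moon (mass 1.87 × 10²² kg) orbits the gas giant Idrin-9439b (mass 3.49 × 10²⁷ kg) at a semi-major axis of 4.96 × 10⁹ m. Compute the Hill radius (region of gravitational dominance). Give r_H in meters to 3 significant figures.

r_H ≈ a (m/3M)^(1/3)
    = (4.96 × 10⁹) × (1.87 × 10²² / (3 × 3.49 × 10²⁷))^(1/3)
    = 6.02 × 10⁷ m

6.02 × 10⁷ m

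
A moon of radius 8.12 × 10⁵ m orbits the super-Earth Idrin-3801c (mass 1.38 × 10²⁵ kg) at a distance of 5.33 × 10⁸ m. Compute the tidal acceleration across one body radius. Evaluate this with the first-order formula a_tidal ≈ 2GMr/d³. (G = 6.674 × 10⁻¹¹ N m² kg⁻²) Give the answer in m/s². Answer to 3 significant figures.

9.88 × 10⁻⁶ m/s²

Δg = 2GMr/d³
   = 2 × (6.674 × 10⁻¹¹) × (1.38 × 10²⁵) × (8.12 × 10⁵) / (5.33 × 10⁸)³
   = 9.88 × 10⁻⁶ m/s²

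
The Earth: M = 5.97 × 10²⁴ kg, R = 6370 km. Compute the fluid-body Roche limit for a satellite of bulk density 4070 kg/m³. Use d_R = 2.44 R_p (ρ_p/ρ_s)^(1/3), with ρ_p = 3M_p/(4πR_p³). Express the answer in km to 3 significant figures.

17200 km

ρ_p = 3M_p/(4πR_p³) = 3 × (5.97 × 10²⁴) / (4π × (6.37 × 10⁶ m)³) = 5510 kg/m³
d_R = 2.44 × 6370 km × (5510/4070)^(1/3)
    = 17200 km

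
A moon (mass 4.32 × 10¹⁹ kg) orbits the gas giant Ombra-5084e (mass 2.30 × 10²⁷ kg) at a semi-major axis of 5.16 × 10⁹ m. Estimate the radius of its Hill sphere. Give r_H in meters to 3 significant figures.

r_H ≈ a (m/3M)^(1/3)
    = (5.16 × 10⁹) × (4.32 × 10¹⁹ / (3 × 2.30 × 10²⁷))^(1/3)
    = 9.51 × 10⁶ m

9.51 × 10⁶ m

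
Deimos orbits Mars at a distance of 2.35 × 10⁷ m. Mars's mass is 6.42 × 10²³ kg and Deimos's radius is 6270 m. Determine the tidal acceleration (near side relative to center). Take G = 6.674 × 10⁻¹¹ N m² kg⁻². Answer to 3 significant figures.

4.14 × 10⁻⁵ m/s²

Since r ≪ d, expand the inverse-square field across one radius to get the leading 2GMr/d³ term.
Δg = 2GMr/d³
   = 2 × (6.674 × 10⁻¹¹) × (6.42 × 10²³) × (6270) / (2.35 × 10⁷)³
   = 4.14 × 10⁻⁵ m/s²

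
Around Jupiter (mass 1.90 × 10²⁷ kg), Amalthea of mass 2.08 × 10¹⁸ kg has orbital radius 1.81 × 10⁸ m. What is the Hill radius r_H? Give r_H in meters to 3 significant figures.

1.29 × 10⁵ m

r_H ≈ a (m/3M)^(1/3)
    = (1.81 × 10⁸) × (2.08 × 10¹⁸ / (3 × 1.90 × 10²⁷))^(1/3)
    = 1.29 × 10⁵ m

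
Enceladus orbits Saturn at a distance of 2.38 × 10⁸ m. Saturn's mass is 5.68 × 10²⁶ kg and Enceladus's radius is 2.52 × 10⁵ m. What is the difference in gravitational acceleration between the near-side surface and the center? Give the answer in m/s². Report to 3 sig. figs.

1.42 × 10⁻³ m/s²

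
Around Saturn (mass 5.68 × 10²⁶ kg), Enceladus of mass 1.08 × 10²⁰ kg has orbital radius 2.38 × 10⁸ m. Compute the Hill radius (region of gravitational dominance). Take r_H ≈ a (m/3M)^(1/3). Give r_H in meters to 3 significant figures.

r_H ≈ a (m/3M)^(1/3)
    = (2.38 × 10⁸) × (1.08 × 10²⁰ / (3 × 5.68 × 10²⁶))^(1/3)
    = 9.49 × 10⁵ m

9.49 × 10⁵ m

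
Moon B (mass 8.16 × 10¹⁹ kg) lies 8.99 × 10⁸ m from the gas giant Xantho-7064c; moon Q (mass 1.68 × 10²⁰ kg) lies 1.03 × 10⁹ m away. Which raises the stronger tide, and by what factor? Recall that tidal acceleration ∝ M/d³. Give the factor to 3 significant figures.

Tidal acceleration ∝ M/d³, so compare M/d³ for each.
Moon B: (8.16 × 10¹⁹) / (8.99 × 10⁸)³ = 1.123 × 10⁻⁷
Moon Q: (1.68 × 10²⁰) / (1.03 × 10⁹)³ = 1.537 × 10⁻⁷
Ratio (larger/smaller) = 1.37

Moon Q, by a factor of ≈ 1.37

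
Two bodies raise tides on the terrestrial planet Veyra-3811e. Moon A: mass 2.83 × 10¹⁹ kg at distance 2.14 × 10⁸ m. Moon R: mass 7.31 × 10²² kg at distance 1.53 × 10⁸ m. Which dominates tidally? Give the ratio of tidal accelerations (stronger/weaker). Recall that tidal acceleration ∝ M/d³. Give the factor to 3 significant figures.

Tidal acceleration ∝ M/d³, so compare M/d³ for each.
Moon A: (2.83 × 10¹⁹) / (2.14 × 10⁸)³ = 2.888 × 10⁻⁶
Moon R: (7.31 × 10²²) / (1.53 × 10⁸)³ = 2.041 × 10⁻²
Ratio (larger/smaller) = 7070

Moon R, by a factor of ≈ 7070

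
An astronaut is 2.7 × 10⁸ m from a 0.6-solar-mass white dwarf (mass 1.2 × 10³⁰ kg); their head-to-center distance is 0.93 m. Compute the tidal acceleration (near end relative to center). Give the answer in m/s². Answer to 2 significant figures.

Δg = 2GMr/d³
   = 2 × (6.674 × 10⁻¹¹) × (1.2 × 10³⁰) × (0.93) / (2.7 × 10⁸)³
   = 7.6 × 10⁻⁶ m/s²

7.6 × 10⁻⁶ m/s²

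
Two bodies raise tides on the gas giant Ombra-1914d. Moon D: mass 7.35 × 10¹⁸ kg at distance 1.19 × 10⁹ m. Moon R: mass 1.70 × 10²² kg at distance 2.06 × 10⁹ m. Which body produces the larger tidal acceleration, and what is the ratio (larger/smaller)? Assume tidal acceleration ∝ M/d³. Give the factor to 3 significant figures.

Moon R, by a factor of ≈ 446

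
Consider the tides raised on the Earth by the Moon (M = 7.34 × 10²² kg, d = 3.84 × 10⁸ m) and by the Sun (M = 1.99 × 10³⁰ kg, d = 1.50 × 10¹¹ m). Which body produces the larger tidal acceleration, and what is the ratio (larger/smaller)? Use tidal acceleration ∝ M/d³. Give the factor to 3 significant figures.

The Moon, by a factor of ≈ 2.20

The tide-raising term goes as M/d³ (the gradient of a 1/d² field).
The Moon: (7.34 × 10²²) / (3.84 × 10⁸)³ = 1.296 × 10⁻³
The Sun: (1.99 × 10³⁰) / (1.50 × 10¹¹)³ = 5.896 × 10⁻⁴
Ratio (larger/smaller) = 2.20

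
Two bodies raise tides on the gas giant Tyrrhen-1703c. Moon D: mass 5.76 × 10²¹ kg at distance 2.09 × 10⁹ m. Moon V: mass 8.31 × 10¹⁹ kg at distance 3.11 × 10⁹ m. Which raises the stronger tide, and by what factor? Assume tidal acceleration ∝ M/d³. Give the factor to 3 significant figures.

Moon D, by a factor of ≈ 228

Compare M/d³ for the two perturbers:
Moon D: (5.76 × 10²¹) / (2.09 × 10⁹)³ = 6.309 × 10⁻⁷
Moon V: (8.31 × 10¹⁹) / (3.11 × 10⁹)³ = 2.763 × 10⁻⁹
Ratio (larger/smaller) = 228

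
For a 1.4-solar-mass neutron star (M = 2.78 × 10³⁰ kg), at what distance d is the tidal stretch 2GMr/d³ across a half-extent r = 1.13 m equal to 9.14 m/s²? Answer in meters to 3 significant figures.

3.58 × 10⁶ m

2GMr/d³ = a_tidal  ⇒  d = (2GMr / a_tidal)^(1/3)
d = (2 × 6.674×10⁻¹¹ × (2.78 × 10³⁰) × (1.13) / (9.14))^(1/3)
  = 3.58 × 10⁶ m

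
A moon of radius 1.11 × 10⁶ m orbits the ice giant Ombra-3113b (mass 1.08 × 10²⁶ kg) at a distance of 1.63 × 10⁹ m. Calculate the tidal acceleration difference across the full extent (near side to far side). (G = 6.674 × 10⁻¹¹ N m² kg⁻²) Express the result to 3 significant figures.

7.39 × 10⁻⁶ m/s²

a_tidal = 4GMr/d³
        = 4 × (6.674 × 10⁻¹¹) × (1.08 × 10²⁶) × (1.11 × 10⁶) / (1.63 × 10⁹)³
        = 7.39 × 10⁻⁶ m/s²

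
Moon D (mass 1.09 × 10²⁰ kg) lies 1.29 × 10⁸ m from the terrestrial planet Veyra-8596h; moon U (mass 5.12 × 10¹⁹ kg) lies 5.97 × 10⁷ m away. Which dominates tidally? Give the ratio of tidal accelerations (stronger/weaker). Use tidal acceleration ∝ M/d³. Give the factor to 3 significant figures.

Tidal acceleration ∝ M/d³, so compare M/d³ for each.
Moon D: (1.09 × 10²⁰) / (1.29 × 10⁸)³ = 5.078 × 10⁻⁵
Moon U: (5.12 × 10¹⁹) / (5.97 × 10⁷)³ = 2.406 × 10⁻⁴
Ratio (larger/smaller) = 4.74

Moon U, by a factor of ≈ 4.74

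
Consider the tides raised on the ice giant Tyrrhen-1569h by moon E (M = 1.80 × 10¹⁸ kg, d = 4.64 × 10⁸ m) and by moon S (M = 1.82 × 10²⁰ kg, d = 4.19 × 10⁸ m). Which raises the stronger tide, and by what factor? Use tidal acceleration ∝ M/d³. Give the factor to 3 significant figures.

The tide-raising term goes as M/d³ (the gradient of a 1/d² field).
Moon E: (1.80 × 10¹⁸) / (4.64 × 10⁸)³ = 1.802 × 10⁻⁸
Moon S: (1.82 × 10²⁰) / (4.19 × 10⁸)³ = 2.474 × 10⁻⁶
Ratio (larger/smaller) = 137

Moon S, by a factor of ≈ 137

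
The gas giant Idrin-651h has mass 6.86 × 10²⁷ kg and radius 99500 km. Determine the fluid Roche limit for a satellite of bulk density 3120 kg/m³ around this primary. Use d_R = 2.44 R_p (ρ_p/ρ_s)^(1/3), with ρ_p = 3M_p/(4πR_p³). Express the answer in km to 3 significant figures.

ρ_p = 3M_p/(4πR_p³) = 3 × (6.86 × 10²⁷) / (4π × (9.95 × 10⁷ m)³) = 1660 kg/m³
d_R = 2.44 × 99500 km × (1660/3120)^(1/3)
    = 1.97 × 10⁵ km

1.97 × 10⁵ km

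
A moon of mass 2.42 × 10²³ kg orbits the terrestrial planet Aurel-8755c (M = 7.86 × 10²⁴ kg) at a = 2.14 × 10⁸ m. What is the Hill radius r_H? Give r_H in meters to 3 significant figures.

4.65 × 10⁷ m

r_H ≈ a (m/3M)^(1/3)
    = (2.14 × 10⁸) × (2.42 × 10²³ / (3 × 7.86 × 10²⁴))^(1/3)
    = 4.65 × 10⁷ m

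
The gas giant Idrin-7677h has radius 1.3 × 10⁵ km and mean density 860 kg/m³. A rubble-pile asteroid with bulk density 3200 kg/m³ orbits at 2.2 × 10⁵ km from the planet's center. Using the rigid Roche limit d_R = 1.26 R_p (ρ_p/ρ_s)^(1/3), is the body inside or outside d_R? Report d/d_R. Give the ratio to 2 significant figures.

outside; d/d_R ≈ 2.1

d_R = 1.26 × (1.3 × 10⁵ km) × (860/3200)^(1/3) = 1.057 × 10⁵ km
d/d_R = (2.2 × 10⁵) / (1.057 × 10⁵) = 2.1
Since d/d_R > 1, the body is outside the Roche limit.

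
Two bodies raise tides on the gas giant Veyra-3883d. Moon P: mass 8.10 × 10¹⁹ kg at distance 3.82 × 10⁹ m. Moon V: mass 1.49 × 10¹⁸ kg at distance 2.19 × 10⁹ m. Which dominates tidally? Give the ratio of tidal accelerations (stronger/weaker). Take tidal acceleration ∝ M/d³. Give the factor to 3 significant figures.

Tidal stretch scales as M/d³; compute that for each body.
Moon P: (8.10 × 10¹⁹) / (3.82 × 10⁹)³ = 1.453 × 10⁻⁹
Moon V: (1.49 × 10¹⁸) / (2.19 × 10⁹)³ = 1.419 × 10⁻¹⁰
Ratio (larger/smaller) = 10.2

Moon P, by a factor of ≈ 10.2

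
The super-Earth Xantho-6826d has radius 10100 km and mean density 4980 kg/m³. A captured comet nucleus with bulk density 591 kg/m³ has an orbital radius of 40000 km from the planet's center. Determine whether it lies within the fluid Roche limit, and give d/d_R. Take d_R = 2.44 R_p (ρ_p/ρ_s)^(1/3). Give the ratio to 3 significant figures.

d_R = 2.44 × (10100 km) × (4980/591)^(1/3) = 50150 km
d/d_R = (40000) / (50150) = 0.798
Since d/d_R < 1, the body is inside the Roche limit.

inside; d/d_R ≈ 0.798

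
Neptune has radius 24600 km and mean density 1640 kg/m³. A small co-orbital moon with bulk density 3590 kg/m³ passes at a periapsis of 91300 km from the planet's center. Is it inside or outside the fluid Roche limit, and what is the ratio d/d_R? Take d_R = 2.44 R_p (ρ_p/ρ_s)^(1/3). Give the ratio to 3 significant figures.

d_R = 2.44 × (24600 km) × (1640/3590)^(1/3) = 46230 km
d/d_R = (91300) / (46230) = 1.97
Since d/d_R > 1, the body is outside the Roche limit.

outside; d/d_R ≈ 1.97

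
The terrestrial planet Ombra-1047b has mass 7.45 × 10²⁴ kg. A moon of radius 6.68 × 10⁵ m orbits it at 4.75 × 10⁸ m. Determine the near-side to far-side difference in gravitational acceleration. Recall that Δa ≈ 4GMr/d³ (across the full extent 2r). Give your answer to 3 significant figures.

1.24 × 10⁻⁵ m/s²

Δa = 4GMr/d³
   = 4 × (6.674 × 10⁻¹¹) × (7.45 × 10²⁴) × (6.68 × 10⁵) / (4.75 × 10⁸)³
   = 1.24 × 10⁻⁵ m/s²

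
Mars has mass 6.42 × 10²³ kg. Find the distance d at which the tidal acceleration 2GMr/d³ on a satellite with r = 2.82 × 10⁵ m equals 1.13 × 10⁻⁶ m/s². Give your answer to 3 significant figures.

2.78 × 10⁸ m

2GMr/d³ = a_tidal  ⇒  d = (2GMr / a_tidal)^(1/3)
d = (2 × 6.674×10⁻¹¹ × (6.42 × 10²³) × (2.82 × 10⁵) / (1.13 × 10⁻⁶))^(1/3)
  = 2.78 × 10⁸ m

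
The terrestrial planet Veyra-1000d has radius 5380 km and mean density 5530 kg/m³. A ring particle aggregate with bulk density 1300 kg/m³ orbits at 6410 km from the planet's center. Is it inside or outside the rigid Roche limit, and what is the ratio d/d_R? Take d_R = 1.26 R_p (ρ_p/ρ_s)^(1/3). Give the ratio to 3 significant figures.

inside; d/d_R ≈ 0.584

d_R = 1.26 × (5380 km) × (5530/1300)^(1/3) = 10980 km
d/d_R = (6410) / (10980) = 0.584
Since d/d_R < 1, the body is inside the Roche limit.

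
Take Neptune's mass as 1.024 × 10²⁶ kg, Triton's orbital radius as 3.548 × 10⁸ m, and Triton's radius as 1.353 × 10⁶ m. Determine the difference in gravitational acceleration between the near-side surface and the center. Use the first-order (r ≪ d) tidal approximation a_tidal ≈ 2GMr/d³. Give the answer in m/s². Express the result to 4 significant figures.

4.141 × 10⁻⁴ m/s²

Since r ≪ d, expand the inverse-square field across one radius to get the leading 2GMr/d³ term.
Δg = 2GMr/d³
   = 2 × (6.674 × 10⁻¹¹) × (1.024 × 10²⁶) × (1.353 × 10⁶) / (3.548 × 10⁸)³
   = 4.141 × 10⁻⁴ m/s²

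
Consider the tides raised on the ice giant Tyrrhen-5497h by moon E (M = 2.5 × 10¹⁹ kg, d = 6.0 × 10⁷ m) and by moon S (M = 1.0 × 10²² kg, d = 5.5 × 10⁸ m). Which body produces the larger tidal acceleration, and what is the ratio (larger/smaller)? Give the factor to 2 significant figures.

Moon E, by a factor of ≈ 1.9

Tidal stretch scales as M/d³; compute that for each body.
Moon E: (2.5 × 10¹⁹) / (6.0 × 10⁷)³ = 1.157 × 10⁻⁴
Moon S: (1.0 × 10²²) / (5.5 × 10⁸)³ = 6.011 × 10⁻⁵
Ratio (larger/smaller) = 1.9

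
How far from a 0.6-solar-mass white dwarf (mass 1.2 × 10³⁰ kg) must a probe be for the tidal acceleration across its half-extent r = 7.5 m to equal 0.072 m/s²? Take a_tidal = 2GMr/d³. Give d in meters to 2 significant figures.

2.6 × 10⁷ m

2GMr/d³ = a_tidal  ⇒  d = (2GMr / a_tidal)^(1/3)
d = (2 × 6.674×10⁻¹¹ × (1.2 × 10³⁰) × (7.5) / (0.072))^(1/3)
  = 2.6 × 10⁷ m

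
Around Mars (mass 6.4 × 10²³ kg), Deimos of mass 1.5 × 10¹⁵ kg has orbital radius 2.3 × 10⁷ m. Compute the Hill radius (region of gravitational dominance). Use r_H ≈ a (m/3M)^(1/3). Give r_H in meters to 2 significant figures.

2.1 × 10⁴ m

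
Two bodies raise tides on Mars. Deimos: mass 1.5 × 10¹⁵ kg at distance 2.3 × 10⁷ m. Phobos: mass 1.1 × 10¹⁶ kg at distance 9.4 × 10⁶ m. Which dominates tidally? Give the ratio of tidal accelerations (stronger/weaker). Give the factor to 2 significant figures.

Phobos, by a factor of ≈ 110

The tide-raising term goes as M/d³ (the gradient of a 1/d² field).
Deimos: (1.5 × 10¹⁵) / (2.3 × 10⁷)³ = 1.233 × 10⁻⁷
Phobos: (1.1 × 10¹⁶) / (9.4 × 10⁶)³ = 1.324 × 10⁻⁵
Ratio (larger/smaller) = 110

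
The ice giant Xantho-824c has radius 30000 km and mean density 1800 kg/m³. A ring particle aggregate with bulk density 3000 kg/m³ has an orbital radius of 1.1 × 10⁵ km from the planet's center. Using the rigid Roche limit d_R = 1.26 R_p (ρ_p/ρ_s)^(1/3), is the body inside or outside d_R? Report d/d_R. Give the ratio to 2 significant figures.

d_R = 1.26 × (30000 km) × (1800/3000)^(1/3) = 31880 km
d/d_R = (1.1 × 10⁵) / (31880) = 3.5
Since d/d_R > 1, the body is outside the Roche limit.

outside; d/d_R ≈ 3.5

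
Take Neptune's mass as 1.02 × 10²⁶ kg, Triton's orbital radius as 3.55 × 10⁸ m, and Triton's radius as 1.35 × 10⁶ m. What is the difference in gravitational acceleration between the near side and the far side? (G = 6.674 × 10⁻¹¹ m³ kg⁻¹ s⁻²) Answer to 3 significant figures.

8.22 × 10⁻⁴ m/s²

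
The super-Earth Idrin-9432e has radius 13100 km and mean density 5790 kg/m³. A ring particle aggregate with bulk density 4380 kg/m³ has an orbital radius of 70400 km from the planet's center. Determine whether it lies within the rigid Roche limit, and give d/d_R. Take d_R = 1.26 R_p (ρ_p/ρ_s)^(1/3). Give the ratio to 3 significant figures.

outside; d/d_R ≈ 3.89

d_R = 1.26 × (13100 km) × (5790/4380)^(1/3) = 18120 km
d/d_R = (70400) / (18120) = 3.89
Since d/d_R > 1, the body is outside the Roche limit.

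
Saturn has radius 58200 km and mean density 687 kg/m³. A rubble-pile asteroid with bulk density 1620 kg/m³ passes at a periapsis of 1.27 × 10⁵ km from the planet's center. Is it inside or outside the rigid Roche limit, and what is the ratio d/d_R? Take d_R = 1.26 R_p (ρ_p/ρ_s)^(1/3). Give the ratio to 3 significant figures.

d_R = 1.26 × (58200 km) × (687/1620)^(1/3) = 55090 km
d/d_R = (1.27 × 10⁵) / (55090) = 2.31
Since d/d_R > 1, the body is outside the Roche limit.

outside; d/d_R ≈ 2.31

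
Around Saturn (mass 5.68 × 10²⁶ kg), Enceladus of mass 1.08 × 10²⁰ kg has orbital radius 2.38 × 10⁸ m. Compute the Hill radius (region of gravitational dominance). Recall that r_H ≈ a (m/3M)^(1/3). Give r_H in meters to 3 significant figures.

9.49 × 10⁵ m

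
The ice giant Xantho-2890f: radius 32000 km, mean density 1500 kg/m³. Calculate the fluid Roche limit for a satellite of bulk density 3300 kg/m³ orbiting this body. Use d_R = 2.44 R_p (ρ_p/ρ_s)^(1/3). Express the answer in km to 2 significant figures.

60000 km

d_R = 2.44 × 32000 km × (1500/3300)^(1/3)
    = 60000 km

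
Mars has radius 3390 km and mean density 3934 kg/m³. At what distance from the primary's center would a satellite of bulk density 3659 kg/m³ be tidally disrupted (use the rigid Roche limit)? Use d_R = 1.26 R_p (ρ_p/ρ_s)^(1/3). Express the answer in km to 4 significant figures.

d_R = 1.26 × 3390 km × (3934/3659)^(1/3)
    = 4376 km

4376 km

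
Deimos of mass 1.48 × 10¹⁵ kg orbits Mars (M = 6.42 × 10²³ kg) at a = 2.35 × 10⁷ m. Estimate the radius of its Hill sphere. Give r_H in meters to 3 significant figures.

2.15 × 10⁴ m

r_H ≈ a (m/3M)^(1/3)
    = (2.35 × 10⁷) × (1.48 × 10¹⁵ / (3 × 6.42 × 10²³))^(1/3)
    = 2.15 × 10⁴ m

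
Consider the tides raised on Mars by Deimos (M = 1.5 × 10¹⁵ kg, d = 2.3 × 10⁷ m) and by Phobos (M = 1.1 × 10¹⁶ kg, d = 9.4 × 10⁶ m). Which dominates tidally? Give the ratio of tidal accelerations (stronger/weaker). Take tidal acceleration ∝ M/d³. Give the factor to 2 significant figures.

Phobos, by a factor of ≈ 110

The tide-raising term goes as M/d³ (the gradient of a 1/d² field).
Deimos: (1.5 × 10¹⁵) / (2.3 × 10⁷)³ = 1.233 × 10⁻⁷
Phobos: (1.1 × 10¹⁶) / (9.4 × 10⁶)³ = 1.324 × 10⁻⁵
Ratio (larger/smaller) = 110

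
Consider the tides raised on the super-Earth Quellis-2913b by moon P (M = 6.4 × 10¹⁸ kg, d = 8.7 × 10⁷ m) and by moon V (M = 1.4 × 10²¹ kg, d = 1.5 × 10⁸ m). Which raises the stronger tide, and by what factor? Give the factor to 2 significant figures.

Moon V, by a factor of ≈ 43

The tide-raising term goes as M/d³ (the gradient of a 1/d² field).
Moon P: (6.4 × 10¹⁸) / (8.7 × 10⁷)³ = 9.719 × 10⁻⁶
Moon V: (1.4 × 10²¹) / (1.5 × 10⁸)³ = 4.148 × 10⁻⁴
Ratio (larger/smaller) = 43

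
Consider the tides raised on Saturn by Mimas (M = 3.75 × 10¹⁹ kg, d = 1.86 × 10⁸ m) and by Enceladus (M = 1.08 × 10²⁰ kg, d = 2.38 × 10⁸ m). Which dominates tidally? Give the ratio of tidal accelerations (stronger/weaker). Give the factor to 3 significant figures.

Enceladus, by a factor of ≈ 1.37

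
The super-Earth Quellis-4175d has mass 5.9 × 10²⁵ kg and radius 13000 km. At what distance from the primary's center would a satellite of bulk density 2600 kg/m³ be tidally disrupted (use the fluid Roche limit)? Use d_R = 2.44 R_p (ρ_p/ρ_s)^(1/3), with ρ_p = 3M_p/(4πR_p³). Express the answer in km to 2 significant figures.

ρ_p = 3M_p/(4πR_p³) = 3 × (5.9 × 10²⁵) / (4π × (1.3 × 10⁷ m)³) = 6400 kg/m³
d_R = 2.44 × 13000 km × (6400/2600)^(1/3)
    = 43000 km

43000 km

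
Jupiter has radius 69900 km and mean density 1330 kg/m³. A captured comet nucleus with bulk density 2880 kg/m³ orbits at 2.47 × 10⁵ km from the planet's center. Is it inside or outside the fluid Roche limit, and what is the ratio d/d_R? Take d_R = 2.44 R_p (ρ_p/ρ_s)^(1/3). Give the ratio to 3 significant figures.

d_R = 2.44 × (69900 km) × (1330/2880)^(1/3) = 1.318 × 10⁵ km
d/d_R = (2.47 × 10⁵) / (1.318 × 10⁵) = 1.87
Since d/d_R > 1, the body is outside the Roche limit.

outside; d/d_R ≈ 1.87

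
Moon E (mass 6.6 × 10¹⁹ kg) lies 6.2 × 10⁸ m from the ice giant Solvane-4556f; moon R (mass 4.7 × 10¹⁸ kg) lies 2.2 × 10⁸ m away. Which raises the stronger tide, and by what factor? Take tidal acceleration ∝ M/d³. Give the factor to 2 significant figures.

Moon R, by a factor of ≈ 1.6

The tide-raising term goes as M/d³ (the gradient of a 1/d² field).
Moon E: (6.6 × 10¹⁹) / (6.2 × 10⁸)³ = 2.769 × 10⁻⁷
Moon R: (4.7 × 10¹⁸) / (2.2 × 10⁸)³ = 4.414 × 10⁻⁷
Ratio (larger/smaller) = 1.6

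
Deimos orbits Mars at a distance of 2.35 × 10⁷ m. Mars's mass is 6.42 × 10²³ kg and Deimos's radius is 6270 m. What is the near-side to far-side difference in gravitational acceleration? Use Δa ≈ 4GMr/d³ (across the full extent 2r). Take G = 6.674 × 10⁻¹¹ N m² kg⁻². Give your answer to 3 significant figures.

Δa = 4GMr/d³
   = 4 × (6.674 × 10⁻¹¹) × (6.42 × 10²³) × (6270) / (2.35 × 10⁷)³
   = 8.28 × 10⁻⁵ m/s²

8.28 × 10⁻⁵ m/s²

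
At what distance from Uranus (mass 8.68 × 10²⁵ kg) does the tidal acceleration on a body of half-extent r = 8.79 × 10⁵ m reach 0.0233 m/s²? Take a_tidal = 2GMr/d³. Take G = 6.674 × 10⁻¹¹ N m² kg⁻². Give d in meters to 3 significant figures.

2GMr/d³ = a_tidal  ⇒  d = (2GMr / a_tidal)^(1/3)
d = (2 × 6.674×10⁻¹¹ × (8.68 × 10²⁵) × (8.79 × 10⁵) / (0.0233))^(1/3)
  = 7.59 × 10⁷ m

7.59 × 10⁷ m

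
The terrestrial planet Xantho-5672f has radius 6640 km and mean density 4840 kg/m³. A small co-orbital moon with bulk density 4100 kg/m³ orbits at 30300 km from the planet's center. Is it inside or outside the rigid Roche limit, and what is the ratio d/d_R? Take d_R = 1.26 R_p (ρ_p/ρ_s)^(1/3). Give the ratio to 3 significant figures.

outside; d/d_R ≈ 3.43

d_R = 1.26 × (6640 km) × (4840/4100)^(1/3) = 8842 km
d/d_R = (30300) / (8842) = 3.43
Since d/d_R > 1, the body is outside the Roche limit.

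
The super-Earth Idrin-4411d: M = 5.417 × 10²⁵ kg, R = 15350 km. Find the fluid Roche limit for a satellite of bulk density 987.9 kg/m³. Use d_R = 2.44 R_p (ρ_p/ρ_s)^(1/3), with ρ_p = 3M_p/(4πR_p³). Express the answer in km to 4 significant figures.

57510 km

ρ_p = 3M_p/(4πR_p³) = 3 × (5.417 × 10²⁵) / (4π × (1.535 × 10⁷ m)³) = 3576 kg/m³
d_R = 2.44 × 15350 km × (3576/987.9)^(1/3)
    = 57510 km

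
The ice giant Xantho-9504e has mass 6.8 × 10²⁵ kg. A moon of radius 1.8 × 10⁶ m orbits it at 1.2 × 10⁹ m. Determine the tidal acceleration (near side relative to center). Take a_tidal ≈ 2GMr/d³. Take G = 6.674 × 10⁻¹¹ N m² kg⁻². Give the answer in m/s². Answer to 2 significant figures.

9.5 × 10⁻⁶ m/s²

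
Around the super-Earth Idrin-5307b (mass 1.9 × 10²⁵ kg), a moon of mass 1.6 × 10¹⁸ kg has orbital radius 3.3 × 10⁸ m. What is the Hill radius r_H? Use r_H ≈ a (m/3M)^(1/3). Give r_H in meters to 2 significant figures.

r_H ≈ a (m/3M)^(1/3)
    = (3.3 × 10⁸) × (1.6 × 10¹⁸ / (3 × 1.9 × 10²⁵))^(1/3)
    = 1.0 × 10⁶ m

1.0 × 10⁶ m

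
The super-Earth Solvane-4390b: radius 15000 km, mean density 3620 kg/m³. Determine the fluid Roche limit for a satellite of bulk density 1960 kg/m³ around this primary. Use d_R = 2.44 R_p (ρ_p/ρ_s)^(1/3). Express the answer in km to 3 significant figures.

d_R = 2.44 × 15000 km × (3620/1960)^(1/3)
    = 44900 km

44900 km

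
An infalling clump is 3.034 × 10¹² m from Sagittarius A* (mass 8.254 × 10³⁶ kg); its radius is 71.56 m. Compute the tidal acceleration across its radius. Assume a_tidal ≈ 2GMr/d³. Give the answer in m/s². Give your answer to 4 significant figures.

The tidal stretch is the gradient of GM/d² times the body's extent r, hence the 1/d³ dependence.
Δa = 2GMr/d³
   = 2 × (6.674 × 10⁻¹¹) × (8.254 × 10³⁶) × (71.56) / (3.034 × 10¹²)³
   = 2.823 × 10⁻⁹ m/s²

2.823 × 10⁻⁹ m/s²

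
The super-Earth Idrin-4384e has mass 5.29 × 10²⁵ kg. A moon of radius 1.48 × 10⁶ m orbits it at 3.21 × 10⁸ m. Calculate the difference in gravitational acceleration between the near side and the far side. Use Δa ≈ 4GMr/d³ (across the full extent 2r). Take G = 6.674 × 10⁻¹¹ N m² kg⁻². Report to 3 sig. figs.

6.32 × 10⁻⁴ m/s²

a_tidal = 4GMr/d³
        = 4 × (6.674 × 10⁻¹¹) × (5.29 × 10²⁵) × (1.48 × 10⁶) / (3.21 × 10⁸)³
        = 6.32 × 10⁻⁴ m/s²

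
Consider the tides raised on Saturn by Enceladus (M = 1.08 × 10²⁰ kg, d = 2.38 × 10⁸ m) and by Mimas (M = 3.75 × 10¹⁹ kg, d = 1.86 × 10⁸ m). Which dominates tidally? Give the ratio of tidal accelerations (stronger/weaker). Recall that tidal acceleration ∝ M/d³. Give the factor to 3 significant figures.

Enceladus, by a factor of ≈ 1.37

Tidal stretch scales as M/d³; compute that for each body.
Enceladus: (1.08 × 10²⁰) / (2.38 × 10⁸)³ = 8.011 × 10⁻⁶
Mimas: (3.75 × 10¹⁹) / (1.86 × 10⁸)³ = 5.828 × 10⁻⁶
Ratio (larger/smaller) = 1.37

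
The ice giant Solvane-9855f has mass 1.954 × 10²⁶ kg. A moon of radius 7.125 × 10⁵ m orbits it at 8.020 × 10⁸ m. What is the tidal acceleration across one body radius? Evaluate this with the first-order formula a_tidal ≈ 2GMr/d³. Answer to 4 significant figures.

a_tidal = 2GMr/d³
        = 2 × (6.674 × 10⁻¹¹) × (1.954 × 10²⁶) × (7.125 × 10⁵) / (8.020 × 10⁸)³
        = 3.602 × 10⁻⁵ m/s²

3.602 × 10⁻⁵ m/s²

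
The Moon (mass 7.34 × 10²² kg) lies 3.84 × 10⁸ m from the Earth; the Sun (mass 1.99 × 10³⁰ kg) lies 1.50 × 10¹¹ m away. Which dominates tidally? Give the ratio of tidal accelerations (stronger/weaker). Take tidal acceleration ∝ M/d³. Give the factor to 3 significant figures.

The Moon, by a factor of ≈ 2.20

The tide-raising term goes as M/d³ (the gradient of a 1/d² field).
The Moon: (7.34 × 10²²) / (3.84 × 10⁸)³ = 1.296 × 10⁻³
The Sun: (1.99 × 10³⁰) / (1.50 × 10¹¹)³ = 5.896 × 10⁻⁴
Ratio (larger/smaller) = 2.20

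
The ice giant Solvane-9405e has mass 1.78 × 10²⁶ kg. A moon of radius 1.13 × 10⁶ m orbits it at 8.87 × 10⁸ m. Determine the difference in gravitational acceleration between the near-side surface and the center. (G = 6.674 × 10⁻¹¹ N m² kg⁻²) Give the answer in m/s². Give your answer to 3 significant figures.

Δa = 2GMr/d³
   = 2 × (6.674 × 10⁻¹¹) × (1.78 × 10²⁶) × (1.13 × 10⁶) / (8.87 × 10⁸)³
   = 3.85 × 10⁻⁵ m/s²

3.85 × 10⁻⁵ m/s²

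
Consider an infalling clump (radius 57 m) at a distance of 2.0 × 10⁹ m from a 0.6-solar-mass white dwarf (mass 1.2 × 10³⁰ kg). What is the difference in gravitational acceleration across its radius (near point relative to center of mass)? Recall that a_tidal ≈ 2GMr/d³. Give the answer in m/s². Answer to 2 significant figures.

1.1 × 10⁻⁶ m/s²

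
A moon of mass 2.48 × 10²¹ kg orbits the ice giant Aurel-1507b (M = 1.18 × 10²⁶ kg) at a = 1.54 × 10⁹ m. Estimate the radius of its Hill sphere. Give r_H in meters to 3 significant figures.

r_H ≈ a (m/3M)^(1/3)
    = (1.54 × 10⁹) × (2.48 × 10²¹ / (3 × 1.18 × 10²⁶))^(1/3)
    = 2.95 × 10⁷ m

2.95 × 10⁷ m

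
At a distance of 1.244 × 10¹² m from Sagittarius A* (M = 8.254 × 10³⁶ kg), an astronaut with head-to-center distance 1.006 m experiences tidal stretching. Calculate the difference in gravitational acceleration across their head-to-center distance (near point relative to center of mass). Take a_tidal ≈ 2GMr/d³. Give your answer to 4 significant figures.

5.757 × 10⁻¹⁰ m/s²

Δg = 2GMr/d³
   = 2 × (6.674 × 10⁻¹¹) × (8.254 × 10³⁶) × (1.006) / (1.244 × 10¹²)³
   = 5.757 × 10⁻¹⁰ m/s²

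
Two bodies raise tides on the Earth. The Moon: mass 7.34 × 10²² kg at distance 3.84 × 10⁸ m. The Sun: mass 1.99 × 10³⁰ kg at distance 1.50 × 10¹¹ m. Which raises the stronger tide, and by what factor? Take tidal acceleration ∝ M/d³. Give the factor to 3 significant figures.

Tidal acceleration ∝ M/d³, so compare M/d³ for each.
The Moon: (7.34 × 10²²) / (3.84 × 10⁸)³ = 1.296 × 10⁻³
The Sun: (1.99 × 10³⁰) / (1.50 × 10¹¹)³ = 5.896 × 10⁻⁴
Ratio (larger/smaller) = 2.20

The Moon, by a factor of ≈ 2.20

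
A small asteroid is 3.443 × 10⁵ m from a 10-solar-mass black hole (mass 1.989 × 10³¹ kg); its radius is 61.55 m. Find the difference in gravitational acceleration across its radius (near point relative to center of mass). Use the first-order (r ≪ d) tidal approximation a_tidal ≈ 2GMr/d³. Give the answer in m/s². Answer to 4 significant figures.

a_tidal = 2GMr/d³
        = 2 × (6.674 × 10⁻¹¹) × (1.989 × 10³¹) × (61.55) / (3.443 × 10⁵)³
        = 4.004 × 10⁶ m/s²

4.004 × 10⁶ m/s²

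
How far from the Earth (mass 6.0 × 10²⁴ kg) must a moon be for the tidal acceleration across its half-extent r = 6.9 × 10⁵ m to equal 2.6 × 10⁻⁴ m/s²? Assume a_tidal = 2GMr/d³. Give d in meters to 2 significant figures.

2GMr/d³ = a_tidal  ⇒  d = (2GMr / a_tidal)^(1/3)
d = (2 × 6.674×10⁻¹¹ × (6.0 × 10²⁴) × (6.9 × 10⁵) / (2.6 × 10⁻⁴))^(1/3)
  = 1.3 × 10⁸ m

1.3 × 10⁸ m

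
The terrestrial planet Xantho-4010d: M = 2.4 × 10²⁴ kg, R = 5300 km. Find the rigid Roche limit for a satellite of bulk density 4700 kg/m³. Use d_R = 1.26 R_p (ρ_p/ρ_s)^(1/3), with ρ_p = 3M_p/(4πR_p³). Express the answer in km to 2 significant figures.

6200 km

ρ_p = 3M_p/(4πR_p³) = 3 × (2.4 × 10²⁴) / (4π × (5.3 × 10⁶ m)³) = 3800 kg/m³
d_R = 1.26 × 5300 km × (3800/4700)^(1/3)
    = 6200 km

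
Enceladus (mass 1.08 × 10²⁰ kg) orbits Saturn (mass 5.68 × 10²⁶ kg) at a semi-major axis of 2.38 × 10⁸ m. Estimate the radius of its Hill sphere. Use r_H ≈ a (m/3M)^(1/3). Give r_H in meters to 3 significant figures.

r_H ≈ a (m/3M)^(1/3)
    = (2.38 × 10⁸) × (1.08 × 10²⁰ / (3 × 5.68 × 10²⁶))^(1/3)
    = 9.49 × 10⁵ m

9.49 × 10⁵ m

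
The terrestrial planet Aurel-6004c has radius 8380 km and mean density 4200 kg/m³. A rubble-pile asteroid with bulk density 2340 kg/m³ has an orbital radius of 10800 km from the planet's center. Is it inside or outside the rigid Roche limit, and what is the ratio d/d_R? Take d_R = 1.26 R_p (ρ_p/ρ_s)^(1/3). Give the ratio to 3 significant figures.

d_R = 1.26 × (8380 km) × (4200/2340)^(1/3) = 12830 km
d/d_R = (10800) / (12830) = 0.842
Since d/d_R < 1, the body is inside the Roche limit.

inside; d/d_R ≈ 0.842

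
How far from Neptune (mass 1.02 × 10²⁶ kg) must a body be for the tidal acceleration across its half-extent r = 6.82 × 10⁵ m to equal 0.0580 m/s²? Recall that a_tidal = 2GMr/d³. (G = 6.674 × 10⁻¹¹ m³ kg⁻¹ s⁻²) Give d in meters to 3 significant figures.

2GMr/d³ = a_tidal  ⇒  d = (2GMr / a_tidal)^(1/3)
d = (2 × 6.674×10⁻¹¹ × (1.02 × 10²⁶) × (6.82 × 10⁵) / (0.0580))^(1/3)
  = 5.43 × 10⁷ m

5.43 × 10⁷ m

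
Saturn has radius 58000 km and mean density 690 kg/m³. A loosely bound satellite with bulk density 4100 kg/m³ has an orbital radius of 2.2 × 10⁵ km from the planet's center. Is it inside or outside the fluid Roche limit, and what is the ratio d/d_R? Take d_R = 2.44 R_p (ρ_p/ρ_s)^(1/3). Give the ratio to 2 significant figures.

d_R = 2.44 × (58000 km) × (690/4100)^(1/3) = 78130 km
d/d_R = (2.2 × 10⁵) / (78130) = 2.8
Since d/d_R > 1, the body is outside the Roche limit.

outside; d/d_R ≈ 2.8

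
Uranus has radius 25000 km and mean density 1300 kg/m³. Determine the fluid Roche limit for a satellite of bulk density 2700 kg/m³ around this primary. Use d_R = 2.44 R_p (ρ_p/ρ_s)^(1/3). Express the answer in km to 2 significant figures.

d_R = 2.44 × 25000 km × (1300/2700)^(1/3)
    = 48000 km

48000 km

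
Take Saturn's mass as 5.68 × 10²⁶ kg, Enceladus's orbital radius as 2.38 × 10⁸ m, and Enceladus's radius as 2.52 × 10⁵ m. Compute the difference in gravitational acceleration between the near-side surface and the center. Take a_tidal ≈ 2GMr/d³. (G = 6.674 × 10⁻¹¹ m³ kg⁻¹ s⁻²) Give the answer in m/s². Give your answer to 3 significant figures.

Δa = 2GMr/d³
   = 2 × (6.674 × 10⁻¹¹) × (5.68 × 10²⁶) × (2.52 × 10⁵) / (2.38 × 10⁸)³
   = 1.42 × 10⁻³ m/s²

1.42 × 10⁻³ m/s²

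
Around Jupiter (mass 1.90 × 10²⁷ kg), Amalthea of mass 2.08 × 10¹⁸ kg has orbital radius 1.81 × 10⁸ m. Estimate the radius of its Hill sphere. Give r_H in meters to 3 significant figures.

1.29 × 10⁵ m

r_H ≈ a (m/3M)^(1/3)
    = (1.81 × 10⁸) × (2.08 × 10¹⁸ / (3 × 1.90 × 10²⁷))^(1/3)
    = 1.29 × 10⁵ m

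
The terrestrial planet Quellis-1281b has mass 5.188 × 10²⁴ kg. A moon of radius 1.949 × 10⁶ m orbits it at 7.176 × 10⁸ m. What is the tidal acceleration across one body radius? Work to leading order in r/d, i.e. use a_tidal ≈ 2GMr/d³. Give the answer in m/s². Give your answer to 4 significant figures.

3.652 × 10⁻⁶ m/s²

a_tidal = 2GMr/d³
        = 2 × (6.674 × 10⁻¹¹) × (5.188 × 10²⁴) × (1.949 × 10⁶) / (7.176 × 10⁸)³
        = 3.652 × 10⁻⁶ m/s²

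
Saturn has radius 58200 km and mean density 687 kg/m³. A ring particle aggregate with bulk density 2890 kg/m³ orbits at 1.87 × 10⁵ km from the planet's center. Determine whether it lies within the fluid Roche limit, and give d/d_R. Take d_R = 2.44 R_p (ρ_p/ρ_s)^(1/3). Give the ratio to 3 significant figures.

outside; d/d_R ≈ 2.13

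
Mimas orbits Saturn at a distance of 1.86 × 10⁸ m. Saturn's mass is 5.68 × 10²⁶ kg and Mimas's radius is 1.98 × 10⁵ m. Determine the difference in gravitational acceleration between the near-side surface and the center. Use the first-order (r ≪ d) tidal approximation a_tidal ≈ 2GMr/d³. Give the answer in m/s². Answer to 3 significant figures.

The tidal stretch is the gradient of GM/d² times the body's extent r, hence the 1/d³ dependence.
a_tidal = 2GMr/d³
        = 2 × (6.674 × 10⁻¹¹) × (5.68 × 10²⁶) × (1.98 × 10⁵) / (1.86 × 10⁸)³
        = 2.33 × 10⁻³ m/s²

2.33 × 10⁻³ m/s²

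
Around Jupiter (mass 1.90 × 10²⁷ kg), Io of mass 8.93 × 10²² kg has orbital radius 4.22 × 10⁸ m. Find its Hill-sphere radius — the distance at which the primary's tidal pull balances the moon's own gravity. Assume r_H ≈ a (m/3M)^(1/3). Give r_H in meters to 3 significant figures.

r_H ≈ a (m/3M)^(1/3)
    = (4.22 × 10⁸) × (8.93 × 10²² / (3 × 1.90 × 10²⁷))^(1/3)
    = 1.06 × 10⁷ m

1.06 × 10⁷ m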